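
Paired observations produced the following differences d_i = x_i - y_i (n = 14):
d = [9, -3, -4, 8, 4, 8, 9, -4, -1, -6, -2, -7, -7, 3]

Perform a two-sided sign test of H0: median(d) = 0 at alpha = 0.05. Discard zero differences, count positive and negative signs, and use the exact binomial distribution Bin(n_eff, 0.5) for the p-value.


Step 1: Discard zero differences. Original n = 14; n_eff = number of nonzero differences = 14.
Nonzero differences (with sign): +9, -3, -4, +8, +4, +8, +9, -4, -1, -6, -2, -7, -7, +3
Step 2: Count signs: positive = 6, negative = 8.
Step 3: Under H0: P(positive) = 0.5, so the number of positives S ~ Bin(14, 0.5).
Step 4: Two-sided exact p-value = sum of Bin(14,0.5) probabilities at or below the observed probability = 0.790527.
Step 5: alpha = 0.05. fail to reject H0.

n_eff = 14, pos = 6, neg = 8, p = 0.790527, fail to reject H0.


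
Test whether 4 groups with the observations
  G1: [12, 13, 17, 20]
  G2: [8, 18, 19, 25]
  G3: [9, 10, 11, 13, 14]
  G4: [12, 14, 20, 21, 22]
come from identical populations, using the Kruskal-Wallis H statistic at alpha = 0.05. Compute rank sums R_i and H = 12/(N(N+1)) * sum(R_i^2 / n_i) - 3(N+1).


Step 1: Combine all N = 18 observations and assign midranks.
sorted (value, group, rank): (8,G2,1), (9,G3,2), (10,G3,3), (11,G3,4), (12,G1,5.5), (12,G4,5.5), (13,G1,7.5), (13,G3,7.5), (14,G3,9.5), (14,G4,9.5), (17,G1,11), (18,G2,12), (19,G2,13), (20,G1,14.5), (20,G4,14.5), (21,G4,16), (22,G4,17), (25,G2,18)
Step 2: Sum ranks within each group.
R_1 = 38.5 (n_1 = 4)
R_2 = 44 (n_2 = 4)
R_3 = 26 (n_3 = 5)
R_4 = 62.5 (n_4 = 5)
Step 3: H = 12/(N(N+1)) * sum(R_i^2/n_i) - 3(N+1)
     = 12/(18*19) * (38.5^2/4 + 44^2/4 + 26^2/5 + 62.5^2/5) - 3*19
     = 0.035088 * 1771.01 - 57
     = 5.140789.
Step 4: Ties present; correction factor C = 1 - 24/(18^3 - 18) = 0.995872. Corrected H = 5.140789 / 0.995872 = 5.162098.
Step 5: Under H0, H ~ chi^2(3); p-value = 0.160305.
Step 6: alpha = 0.05. fail to reject H0.

H = 5.1621, df = 3, p = 0.160305, fail to reject H0.


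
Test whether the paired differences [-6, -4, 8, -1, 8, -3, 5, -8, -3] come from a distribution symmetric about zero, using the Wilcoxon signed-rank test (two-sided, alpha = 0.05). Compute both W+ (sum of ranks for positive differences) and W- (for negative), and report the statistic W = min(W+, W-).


Step 1: Drop any zero differences (none here) and take |d_i|.
|d| = [6, 4, 8, 1, 8, 3, 5, 8, 3]
Step 2: Midrank |d_i| (ties get averaged ranks).
ranks: |6|->6, |4|->4, |8|->8, |1|->1, |8|->8, |3|->2.5, |5|->5, |8|->8, |3|->2.5
Step 3: Attach original signs; sum ranks with positive sign and with negative sign.
W+ = 8 + 8 + 5 = 21
W- = 6 + 4 + 1 + 2.5 + 8 + 2.5 = 24
(Check: W+ + W- = 45 should equal n(n+1)/2 = 45.)
Step 4: Test statistic W = min(W+, W-) = 21.
Step 5: Ties in |d|, so use the tie-corrected normal approximation.
        E[W] = n(n+1)/4 = 9*10/4 = 22.5.
        Tie groups: |d|=3 (t=2), |d|=8 (t=3); sum(t^3 - t) = 30.
        Var[W] = n(n+1)(2n+1)/24 - sum(t^3-t)/48 = 1710/24 - 30/48 = 70.625.
        z = (W - E[W]) / sqrt(Var[W]) = (21 - 22.5) / 8.4039 = -0.1785.
        Two-sided p = 2*Phi(z) = 0.858339.
Step 6: alpha = 0.05. fail to reject H0.

W+ = 21, W- = 24, W = min = 21, p = 0.858339, fail to reject H0.


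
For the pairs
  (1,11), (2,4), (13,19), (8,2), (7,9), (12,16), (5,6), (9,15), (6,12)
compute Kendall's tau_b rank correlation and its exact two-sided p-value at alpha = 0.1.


Step 1: Enumerate the 36 unordered pairs (i,j) with i<j and classify each by sign(x_j-x_i) * sign(y_j-y_i).
  (1,2):dx=+1,dy=-7->D; (1,3):dx=+12,dy=+8->C; (1,4):dx=+7,dy=-9->D; (1,5):dx=+6,dy=-2->D
  (1,6):dx=+11,dy=+5->C; (1,7):dx=+4,dy=-5->D; (1,8):dx=+8,dy=+4->C; (1,9):dx=+5,dy=+1->C
  (2,3):dx=+11,dy=+15->C; (2,4):dx=+6,dy=-2->D; (2,5):dx=+5,dy=+5->C; (2,6):dx=+10,dy=+12->C
  (2,7):dx=+3,dy=+2->C; (2,8):dx=+7,dy=+11->C; (2,9):dx=+4,dy=+8->C; (3,4):dx=-5,dy=-17->C
  (3,5):dx=-6,dy=-10->C; (3,6):dx=-1,dy=-3->C; (3,7):dx=-8,dy=-13->C; (3,8):dx=-4,dy=-4->C
  (3,9):dx=-7,dy=-7->C; (4,5):dx=-1,dy=+7->D; (4,6):dx=+4,dy=+14->C; (4,7):dx=-3,dy=+4->D
  (4,8):dx=+1,dy=+13->C; (4,9):dx=-2,dy=+10->D; (5,6):dx=+5,dy=+7->C; (5,7):dx=-2,dy=-3->C
  (5,8):dx=+2,dy=+6->C; (5,9):dx=-1,dy=+3->D; (6,7):dx=-7,dy=-10->C; (6,8):dx=-3,dy=-1->C
  (6,9):dx=-6,dy=-4->C; (7,8):dx=+4,dy=+9->C; (7,9):dx=+1,dy=+6->C; (8,9):dx=-3,dy=-3->C
Step 2: C = 27, D = 9, total pairs = 36.
Step 3: tau = (C - D)/(n(n-1)/2) = (27 - 9)/36 = 0.500000.
Step 4: Exact two-sided p-value (enumerate n! = 362880 permutations of y under H0): p = 0.075176.
Step 5: alpha = 0.1. reject H0.

tau_b = 0.5000 (C=27, D=9), p = 0.075176, reject H0.


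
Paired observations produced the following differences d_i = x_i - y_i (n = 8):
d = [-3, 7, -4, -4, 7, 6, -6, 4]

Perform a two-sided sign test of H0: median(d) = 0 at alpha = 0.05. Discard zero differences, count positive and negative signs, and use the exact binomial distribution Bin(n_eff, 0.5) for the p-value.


Step 1: Discard zero differences. Original n = 8; n_eff = number of nonzero differences = 8.
Nonzero differences (with sign): -3, +7, -4, -4, +7, +6, -6, +4
Step 2: Count signs: positive = 4, negative = 4.
Step 3: Under H0: P(positive) = 0.5, so the number of positives S ~ Bin(8, 0.5).
Step 4: Two-sided exact p-value = sum of Bin(8,0.5) probabilities at or below the observed probability = 1.000000.
Step 5: alpha = 0.05. fail to reject H0.

n_eff = 8, pos = 4, neg = 4, p = 1.000000, fail to reject H0.


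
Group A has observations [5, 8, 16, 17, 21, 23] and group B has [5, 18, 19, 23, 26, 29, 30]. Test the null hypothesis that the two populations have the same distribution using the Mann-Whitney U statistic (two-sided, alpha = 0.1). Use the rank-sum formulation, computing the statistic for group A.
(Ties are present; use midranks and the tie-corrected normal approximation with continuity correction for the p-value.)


Step 1: Combine and sort all 13 observations; assign midranks.
sorted (value, group): (5,X), (5,Y), (8,X), (16,X), (17,X), (18,Y), (19,Y), (21,X), (23,X), (23,Y), (26,Y), (29,Y), (30,Y)
ranks: 5->1.5, 5->1.5, 8->3, 16->4, 17->5, 18->6, 19->7, 21->8, 23->9.5, 23->9.5, 26->11, 29->12, 30->13
Step 2: Rank sum for X: R1 = 1.5 + 3 + 4 + 5 + 8 + 9.5 = 31.
Step 3: U_X = R1 - n1(n1+1)/2 = 31 - 6*7/2 = 31 - 21 = 10.
       U_Y = n1*n2 - U_X = 42 - 10 = 32.
Step 4: Ties are present, so use the tie-corrected normal approximation (with continuity correction) for the p-value.
Step 5: p-value = 0.132546; compare to alpha = 0.1. fail to reject H0.

U_X = 10, p = 0.132546, fail to reject H0 at alpha = 0.1.


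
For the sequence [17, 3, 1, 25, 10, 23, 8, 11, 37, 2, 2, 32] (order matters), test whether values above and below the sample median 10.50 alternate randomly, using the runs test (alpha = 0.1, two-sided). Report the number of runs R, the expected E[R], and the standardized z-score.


Step 1: Compute median = 10.50; label A = above, B = below.
Labels in order: ABBABABAABBA  (n_A = 6, n_B = 6)
Step 2: Count runs R = 9.
Step 3: Under H0 (random ordering), E[R] = 2*n_A*n_B/(n_A+n_B) + 1 = 2*6*6/12 + 1 = 7.0000.
        Var[R] = 2*n_A*n_B*(2*n_A*n_B - n_A - n_B) / ((n_A+n_B)^2 * (n_A+n_B-1)) = 4320/1584 = 2.7273.
        SD[R] = 1.6514.
Step 4: Continuity-corrected z = (R - 0.5 - E[R]) / SD[R] = (9 - 0.5 - 7.0000) / 1.6514 = 0.9083.
Step 5: Two-sided p-value via normal approximation = 2*(1 - Phi(|z|)) = 0.363722.
Step 6: alpha = 0.1. fail to reject H0.

R = 9, z = 0.9083, p = 0.363722, fail to reject H0.


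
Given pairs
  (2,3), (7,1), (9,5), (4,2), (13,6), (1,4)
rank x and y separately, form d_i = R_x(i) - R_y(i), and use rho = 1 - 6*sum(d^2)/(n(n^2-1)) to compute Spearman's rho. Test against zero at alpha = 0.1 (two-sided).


Step 1: Rank x and y separately (midranks; no ties here).
rank(x): 2->2, 7->4, 9->5, 4->3, 13->6, 1->1
rank(y): 3->3, 1->1, 5->5, 2->2, 6->6, 4->4
Step 2: d_i = R_x(i) - R_y(i); compute d_i^2.
  (2-3)^2=1, (4-1)^2=9, (5-5)^2=0, (3-2)^2=1, (6-6)^2=0, (1-4)^2=9
sum(d^2) = 20.
Step 3: rho = 1 - 6*20 / (6*(6^2 - 1)) = 1 - 120/210 = 0.428571.
Step 4: Under H0, t = rho * sqrt((n-2)/(1-rho^2)) = 0.9487 ~ t(4).
Step 5: Two-sided p-value from the t-distribution with 4 df = 0.396501.
Step 6: alpha = 0.1. fail to reject H0.

rho = 0.4286, p = 0.396501, fail to reject H0 at alpha = 0.1.


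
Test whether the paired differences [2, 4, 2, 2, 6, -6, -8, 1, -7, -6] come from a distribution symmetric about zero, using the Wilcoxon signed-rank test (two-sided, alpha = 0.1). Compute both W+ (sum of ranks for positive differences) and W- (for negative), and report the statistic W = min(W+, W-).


Step 1: Drop any zero differences (none here) and take |d_i|.
|d| = [2, 4, 2, 2, 6, 6, 8, 1, 7, 6]
Step 2: Midrank |d_i| (ties get averaged ranks).
ranks: |2|->3, |4|->5, |2|->3, |2|->3, |6|->7, |6|->7, |8|->10, |1|->1, |7|->9, |6|->7
Step 3: Attach original signs; sum ranks with positive sign and with negative sign.
W+ = 3 + 5 + 3 + 3 + 7 + 1 = 22
W- = 7 + 10 + 9 + 7 = 33
(Check: W+ + W- = 55 should equal n(n+1)/2 = 55.)
Step 4: Test statistic W = min(W+, W-) = 22.
Step 5: Ties in |d|, so use the tie-corrected normal approximation.
        E[W] = n(n+1)/4 = 10*11/4 = 27.5.
        Tie groups: |d|=2 (t=3), |d|=6 (t=3); sum(t^3 - t) = 48.
        Var[W] = n(n+1)(2n+1)/24 - sum(t^3-t)/48 = 2310/24 - 48/48 = 95.25.
        z = (W - E[W]) / sqrt(Var[W]) = (22 - 27.5) / 9.7596 = -0.5635.
        Two-sided p = 2*Phi(z) = 0.573062.
Step 6: alpha = 0.1. fail to reject H0.

W+ = 22, W- = 33, W = min = 22, p = 0.573062, fail to reject H0.


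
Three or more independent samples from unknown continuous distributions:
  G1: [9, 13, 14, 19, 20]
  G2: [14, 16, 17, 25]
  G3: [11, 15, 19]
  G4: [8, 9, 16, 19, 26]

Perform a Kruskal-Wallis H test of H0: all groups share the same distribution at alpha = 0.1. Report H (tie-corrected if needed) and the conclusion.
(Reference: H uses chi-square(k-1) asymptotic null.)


Step 1: Combine all N = 17 observations and assign midranks.
sorted (value, group, rank): (8,G4,1), (9,G1,2.5), (9,G4,2.5), (11,G3,4), (13,G1,5), (14,G1,6.5), (14,G2,6.5), (15,G3,8), (16,G2,9.5), (16,G4,9.5), (17,G2,11), (19,G1,13), (19,G3,13), (19,G4,13), (20,G1,15), (25,G2,16), (26,G4,17)
Step 2: Sum ranks within each group.
R_1 = 42 (n_1 = 5)
R_2 = 43 (n_2 = 4)
R_3 = 25 (n_3 = 3)
R_4 = 43 (n_4 = 5)
Step 3: H = 12/(N(N+1)) * sum(R_i^2/n_i) - 3(N+1)
     = 12/(17*18) * (42^2/5 + 43^2/4 + 25^2/3 + 43^2/5) - 3*18
     = 0.039216 * 1393.18 - 54
     = 0.634641.
Step 4: Ties present; correction factor C = 1 - 42/(17^3 - 17) = 0.991422. Corrected H = 0.634641 / 0.991422 = 0.640132.
Step 5: Under H0, H ~ chi^2(3); p-value = 0.887187.
Step 6: alpha = 0.1. fail to reject H0.

H = 0.6401, df = 3, p = 0.887187, fail to reject H0.


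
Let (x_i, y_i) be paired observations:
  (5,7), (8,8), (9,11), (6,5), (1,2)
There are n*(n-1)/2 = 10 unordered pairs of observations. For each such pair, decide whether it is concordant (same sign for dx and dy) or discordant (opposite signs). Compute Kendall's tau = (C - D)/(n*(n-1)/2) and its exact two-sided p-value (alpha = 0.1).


Step 1: Enumerate the 10 unordered pairs (i,j) with i<j and classify each by sign(x_j-x_i) * sign(y_j-y_i).
  (1,2):dx=+3,dy=+1->C; (1,3):dx=+4,dy=+4->C; (1,4):dx=+1,dy=-2->D; (1,5):dx=-4,dy=-5->C
  (2,3):dx=+1,dy=+3->C; (2,4):dx=-2,dy=-3->C; (2,5):dx=-7,dy=-6->C; (3,4):dx=-3,dy=-6->C
  (3,5):dx=-8,dy=-9->C; (4,5):dx=-5,dy=-3->C
Step 2: C = 9, D = 1, total pairs = 10.
Step 3: tau = (C - D)/(n(n-1)/2) = (9 - 1)/10 = 0.800000.
Step 4: Exact two-sided p-value (enumerate n! = 120 permutations of y under H0): p = 0.083333.
Step 5: alpha = 0.1. reject H0.

tau_b = 0.8000 (C=9, D=1), p = 0.083333, reject H0.


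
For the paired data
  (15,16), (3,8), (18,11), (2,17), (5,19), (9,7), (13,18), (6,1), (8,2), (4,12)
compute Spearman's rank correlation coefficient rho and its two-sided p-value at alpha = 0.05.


Step 1: Rank x and y separately (midranks; no ties here).
rank(x): 15->9, 3->2, 18->10, 2->1, 5->4, 9->7, 13->8, 6->5, 8->6, 4->3
rank(y): 16->7, 8->4, 11->5, 17->8, 19->10, 7->3, 18->9, 1->1, 2->2, 12->6
Step 2: d_i = R_x(i) - R_y(i); compute d_i^2.
  (9-7)^2=4, (2-4)^2=4, (10-5)^2=25, (1-8)^2=49, (4-10)^2=36, (7-3)^2=16, (8-9)^2=1, (5-1)^2=16, (6-2)^2=16, (3-6)^2=9
sum(d^2) = 176.
Step 3: rho = 1 - 6*176 / (10*(10^2 - 1)) = 1 - 1056/990 = -0.066667.
Step 4: Under H0, t = rho * sqrt((n-2)/(1-rho^2)) = -0.1890 ~ t(8).
Step 5: Two-sided p-value from the t-distribution with 8 df = 0.854813.
Step 6: alpha = 0.05. fail to reject H0.

rho = -0.0667, p = 0.854813, fail to reject H0 at alpha = 0.05.


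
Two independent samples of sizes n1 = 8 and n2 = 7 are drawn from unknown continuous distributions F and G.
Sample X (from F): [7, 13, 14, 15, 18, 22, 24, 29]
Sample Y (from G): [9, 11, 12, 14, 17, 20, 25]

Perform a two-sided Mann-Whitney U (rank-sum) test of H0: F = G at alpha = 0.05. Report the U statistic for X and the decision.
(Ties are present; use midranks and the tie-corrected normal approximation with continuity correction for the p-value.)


Step 1: Combine and sort all 15 observations; assign midranks.
sorted (value, group): (7,X), (9,Y), (11,Y), (12,Y), (13,X), (14,X), (14,Y), (15,X), (17,Y), (18,X), (20,Y), (22,X), (24,X), (25,Y), (29,X)
ranks: 7->1, 9->2, 11->3, 12->4, 13->5, 14->6.5, 14->6.5, 15->8, 17->9, 18->10, 20->11, 22->12, 24->13, 25->14, 29->15
Step 2: Rank sum for X: R1 = 1 + 5 + 6.5 + 8 + 10 + 12 + 13 + 15 = 70.5.
Step 3: U_X = R1 - n1(n1+1)/2 = 70.5 - 8*9/2 = 70.5 - 36 = 34.5.
       U_Y = n1*n2 - U_X = 56 - 34.5 = 21.5.
Step 4: Ties are present, so use the tie-corrected normal approximation (with continuity correction) for the p-value.
Step 5: p-value = 0.487064; compare to alpha = 0.05. fail to reject H0.

U_X = 34.5, p = 0.487064, fail to reject H0 at alpha = 0.05.


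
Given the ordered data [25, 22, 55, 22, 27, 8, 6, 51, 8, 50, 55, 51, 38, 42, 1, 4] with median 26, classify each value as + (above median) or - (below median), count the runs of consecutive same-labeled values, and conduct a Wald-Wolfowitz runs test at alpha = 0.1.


Step 1: Compute median = 26; label A = above, B = below.
Labels in order: BBABABBABAAAAABB  (n_A = 8, n_B = 8)
Step 2: Count runs R = 9.
Step 3: Under H0 (random ordering), E[R] = 2*n_A*n_B/(n_A+n_B) + 1 = 2*8*8/16 + 1 = 9.0000.
        Var[R] = 2*n_A*n_B*(2*n_A*n_B - n_A - n_B) / ((n_A+n_B)^2 * (n_A+n_B-1)) = 14336/3840 = 3.7333.
        SD[R] = 1.9322.
Step 4: R = E[R], so z = 0 with no continuity correction.
Step 5: Two-sided p-value via normal approximation = 2*(1 - Phi(|z|)) = 1.000000.
Step 6: alpha = 0.1. fail to reject H0.

R = 9, z = 0.0000, p = 1.000000, fail to reject H0.


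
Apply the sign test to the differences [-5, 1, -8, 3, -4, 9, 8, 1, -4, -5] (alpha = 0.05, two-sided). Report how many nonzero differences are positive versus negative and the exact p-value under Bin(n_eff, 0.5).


Step 1: Discard zero differences. Original n = 10; n_eff = number of nonzero differences = 10.
Nonzero differences (with sign): -5, +1, -8, +3, -4, +9, +8, +1, -4, -5
Step 2: Count signs: positive = 5, negative = 5.
Step 3: Under H0: P(positive) = 0.5, so the number of positives S ~ Bin(10, 0.5).
Step 4: Two-sided exact p-value = sum of Bin(10,0.5) probabilities at or below the observed probability = 1.000000.
Step 5: alpha = 0.05. fail to reject H0.

n_eff = 10, pos = 5, neg = 5, p = 1.000000, fail to reject H0.


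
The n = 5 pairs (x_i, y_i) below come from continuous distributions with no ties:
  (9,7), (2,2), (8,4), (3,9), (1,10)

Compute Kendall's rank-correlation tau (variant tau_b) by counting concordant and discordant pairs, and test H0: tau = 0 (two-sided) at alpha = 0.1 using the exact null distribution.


Step 1: Enumerate the 10 unordered pairs (i,j) with i<j and classify each by sign(x_j-x_i) * sign(y_j-y_i).
  (1,2):dx=-7,dy=-5->C; (1,3):dx=-1,dy=-3->C; (1,4):dx=-6,dy=+2->D; (1,5):dx=-8,dy=+3->D
  (2,3):dx=+6,dy=+2->C; (2,4):dx=+1,dy=+7->C; (2,5):dx=-1,dy=+8->D; (3,4):dx=-5,dy=+5->D
  (3,5):dx=-7,dy=+6->D; (4,5):dx=-2,dy=+1->D
Step 2: C = 4, D = 6, total pairs = 10.
Step 3: tau = (C - D)/(n(n-1)/2) = (4 - 6)/10 = -0.200000.
Step 4: Exact two-sided p-value (enumerate n! = 120 permutations of y under H0): p = 0.816667.
Step 5: alpha = 0.1. fail to reject H0.

tau_b = -0.2000 (C=4, D=6), p = 0.816667, fail to reject H0.


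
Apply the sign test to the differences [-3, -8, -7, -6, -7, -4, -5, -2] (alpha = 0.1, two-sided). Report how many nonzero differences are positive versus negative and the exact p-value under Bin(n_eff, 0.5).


Step 1: Discard zero differences. Original n = 8; n_eff = number of nonzero differences = 8.
Nonzero differences (with sign): -3, -8, -7, -6, -7, -4, -5, -2
Step 2: Count signs: positive = 0, negative = 8.
Step 3: Under H0: P(positive) = 0.5, so the number of positives S ~ Bin(8, 0.5).
Step 4: Two-sided exact p-value = sum of Bin(8,0.5) probabilities at or below the observed probability = 0.007812.
Step 5: alpha = 0.1. reject H0.

n_eff = 8, pos = 0, neg = 8, p = 0.007812, reject H0.


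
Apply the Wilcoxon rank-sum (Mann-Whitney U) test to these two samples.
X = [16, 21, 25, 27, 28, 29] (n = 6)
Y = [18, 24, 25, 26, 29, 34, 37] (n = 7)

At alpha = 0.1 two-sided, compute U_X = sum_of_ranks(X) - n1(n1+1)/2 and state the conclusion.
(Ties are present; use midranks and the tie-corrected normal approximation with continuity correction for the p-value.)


Step 1: Combine and sort all 13 observations; assign midranks.
sorted (value, group): (16,X), (18,Y), (21,X), (24,Y), (25,X), (25,Y), (26,Y), (27,X), (28,X), (29,X), (29,Y), (34,Y), (37,Y)
ranks: 16->1, 18->2, 21->3, 24->4, 25->5.5, 25->5.5, 26->7, 27->8, 28->9, 29->10.5, 29->10.5, 34->12, 37->13
Step 2: Rank sum for X: R1 = 1 + 3 + 5.5 + 8 + 9 + 10.5 = 37.
Step 3: U_X = R1 - n1(n1+1)/2 = 37 - 6*7/2 = 37 - 21 = 16.
       U_Y = n1*n2 - U_X = 42 - 16 = 26.
Step 4: Ties are present, so use the tie-corrected normal approximation (with continuity correction) for the p-value.
Step 5: p-value = 0.519167; compare to alpha = 0.1. fail to reject H0.

U_X = 16, p = 0.519167, fail to reject H0 at alpha = 0.1.


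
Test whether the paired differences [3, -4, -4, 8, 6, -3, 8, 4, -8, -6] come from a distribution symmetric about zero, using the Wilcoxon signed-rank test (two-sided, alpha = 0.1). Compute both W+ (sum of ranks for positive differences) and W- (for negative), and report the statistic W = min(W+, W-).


Step 1: Drop any zero differences (none here) and take |d_i|.
|d| = [3, 4, 4, 8, 6, 3, 8, 4, 8, 6]
Step 2: Midrank |d_i| (ties get averaged ranks).
ranks: |3|->1.5, |4|->4, |4|->4, |8|->9, |6|->6.5, |3|->1.5, |8|->9, |4|->4, |8|->9, |6|->6.5
Step 3: Attach original signs; sum ranks with positive sign and with negative sign.
W+ = 1.5 + 9 + 6.5 + 9 + 4 = 30
W- = 4 + 4 + 1.5 + 9 + 6.5 = 25
(Check: W+ + W- = 55 should equal n(n+1)/2 = 55.)
Step 4: Test statistic W = min(W+, W-) = 25.
Step 5: Ties in |d|, so use the tie-corrected normal approximation.
        E[W] = n(n+1)/4 = 10*11/4 = 27.5.
        Tie groups: |d|=3 (t=2), |d|=4 (t=3), |d|=6 (t=2), |d|=8 (t=3); sum(t^3 - t) = 60.
        Var[W] = n(n+1)(2n+1)/24 - sum(t^3-t)/48 = 2310/24 - 60/48 = 95.
        z = (W - E[W]) / sqrt(Var[W]) = (25 - 27.5) / 9.7468 = -0.2565.
        Two-sided p = 2*Phi(z) = 0.797569.
Step 6: alpha = 0.1. fail to reject H0.

W+ = 30, W- = 25, W = min = 25, p = 0.797569, fail to reject H0.


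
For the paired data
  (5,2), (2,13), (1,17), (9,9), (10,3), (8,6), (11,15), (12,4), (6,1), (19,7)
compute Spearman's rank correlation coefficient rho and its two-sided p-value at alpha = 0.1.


Step 1: Rank x and y separately (midranks; no ties here).
rank(x): 5->3, 2->2, 1->1, 9->6, 10->7, 8->5, 11->8, 12->9, 6->4, 19->10
rank(y): 2->2, 13->8, 17->10, 9->7, 3->3, 6->5, 15->9, 4->4, 1->1, 7->6
Step 2: d_i = R_x(i) - R_y(i); compute d_i^2.
  (3-2)^2=1, (2-8)^2=36, (1-10)^2=81, (6-7)^2=1, (7-3)^2=16, (5-5)^2=0, (8-9)^2=1, (9-4)^2=25, (4-1)^2=9, (10-6)^2=16
sum(d^2) = 186.
Step 3: rho = 1 - 6*186 / (10*(10^2 - 1)) = 1 - 1116/990 = -0.127273.
Step 4: Under H0, t = rho * sqrt((n-2)/(1-rho^2)) = -0.3629 ~ t(8).
Step 5: Two-sided p-value from the t-distribution with 8 df = 0.726057.
Step 6: alpha = 0.1. fail to reject H0.

rho = -0.1273, p = 0.726057, fail to reject H0 at alpha = 0.1.


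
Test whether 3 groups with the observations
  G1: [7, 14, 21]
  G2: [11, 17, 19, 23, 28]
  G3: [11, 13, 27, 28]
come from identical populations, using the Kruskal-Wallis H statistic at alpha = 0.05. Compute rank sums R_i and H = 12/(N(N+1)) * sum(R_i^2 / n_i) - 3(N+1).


Step 1: Combine all N = 12 observations and assign midranks.
sorted (value, group, rank): (7,G1,1), (11,G2,2.5), (11,G3,2.5), (13,G3,4), (14,G1,5), (17,G2,6), (19,G2,7), (21,G1,8), (23,G2,9), (27,G3,10), (28,G2,11.5), (28,G3,11.5)
Step 2: Sum ranks within each group.
R_1 = 14 (n_1 = 3)
R_2 = 36 (n_2 = 5)
R_3 = 28 (n_3 = 4)
Step 3: H = 12/(N(N+1)) * sum(R_i^2/n_i) - 3(N+1)
     = 12/(12*13) * (14^2/3 + 36^2/5 + 28^2/4) - 3*13
     = 0.076923 * 520.533 - 39
     = 1.041026.
Step 4: Ties present; correction factor C = 1 - 12/(12^3 - 12) = 0.993007. Corrected H = 1.041026 / 0.993007 = 1.048357.
Step 5: Under H0, H ~ chi^2(2); p-value = 0.592042.
Step 6: alpha = 0.05. fail to reject H0.

H = 1.0484, df = 2, p = 0.592042, fail to reject H0.


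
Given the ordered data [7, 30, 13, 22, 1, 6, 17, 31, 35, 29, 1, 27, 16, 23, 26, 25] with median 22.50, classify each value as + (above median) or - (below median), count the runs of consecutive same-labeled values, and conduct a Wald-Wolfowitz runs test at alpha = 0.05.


Step 1: Compute median = 22.50; label A = above, B = below.
Labels in order: BABBBBBAAABABAAA  (n_A = 8, n_B = 8)
Step 2: Count runs R = 8.
Step 3: Under H0 (random ordering), E[R] = 2*n_A*n_B/(n_A+n_B) + 1 = 2*8*8/16 + 1 = 9.0000.
        Var[R] = 2*n_A*n_B*(2*n_A*n_B - n_A - n_B) / ((n_A+n_B)^2 * (n_A+n_B-1)) = 14336/3840 = 3.7333.
        SD[R] = 1.9322.
Step 4: Continuity-corrected z = (R + 0.5 - E[R]) / SD[R] = (8 + 0.5 - 9.0000) / 1.9322 = -0.2588.
Step 5: Two-sided p-value via normal approximation = 2*(1 - Phi(|z|)) = 0.795809.
Step 6: alpha = 0.05. fail to reject H0.

R = 8, z = -0.2588, p = 0.795809, fail to reject H0.


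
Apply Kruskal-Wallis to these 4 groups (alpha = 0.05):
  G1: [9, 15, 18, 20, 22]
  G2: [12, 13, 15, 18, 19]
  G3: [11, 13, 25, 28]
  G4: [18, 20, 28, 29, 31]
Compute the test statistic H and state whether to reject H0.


Step 1: Combine all N = 19 observations and assign midranks.
sorted (value, group, rank): (9,G1,1), (11,G3,2), (12,G2,3), (13,G2,4.5), (13,G3,4.5), (15,G1,6.5), (15,G2,6.5), (18,G1,9), (18,G2,9), (18,G4,9), (19,G2,11), (20,G1,12.5), (20,G4,12.5), (22,G1,14), (25,G3,15), (28,G3,16.5), (28,G4,16.5), (29,G4,18), (31,G4,19)
Step 2: Sum ranks within each group.
R_1 = 43 (n_1 = 5)
R_2 = 34 (n_2 = 5)
R_3 = 38 (n_3 = 4)
R_4 = 75 (n_4 = 5)
Step 3: H = 12/(N(N+1)) * sum(R_i^2/n_i) - 3(N+1)
     = 12/(19*20) * (43^2/5 + 34^2/5 + 38^2/4 + 75^2/5) - 3*20
     = 0.031579 * 2087 - 60
     = 5.905263.
Step 4: Ties present; correction factor C = 1 - 48/(19^3 - 19) = 0.992982. Corrected H = 5.905263 / 0.992982 = 5.946996.
Step 5: Under H0, H ~ chi^2(3); p-value = 0.114218.
Step 6: alpha = 0.05. fail to reject H0.

H = 5.9470, df = 3, p = 0.114218, fail to reject H0.


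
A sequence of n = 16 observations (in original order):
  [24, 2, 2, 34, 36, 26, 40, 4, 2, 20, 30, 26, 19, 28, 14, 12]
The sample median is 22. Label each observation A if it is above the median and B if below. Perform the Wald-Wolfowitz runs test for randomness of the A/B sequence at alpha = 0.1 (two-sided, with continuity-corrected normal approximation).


Step 1: Compute median = 22; label A = above, B = below.
Labels in order: ABBAAAABBBAABABB  (n_A = 8, n_B = 8)
Step 2: Count runs R = 8.
Step 3: Under H0 (random ordering), E[R] = 2*n_A*n_B/(n_A+n_B) + 1 = 2*8*8/16 + 1 = 9.0000.
        Var[R] = 2*n_A*n_B*(2*n_A*n_B - n_A - n_B) / ((n_A+n_B)^2 * (n_A+n_B-1)) = 14336/3840 = 3.7333.
        SD[R] = 1.9322.
Step 4: Continuity-corrected z = (R + 0.5 - E[R]) / SD[R] = (8 + 0.5 - 9.0000) / 1.9322 = -0.2588.
Step 5: Two-sided p-value via normal approximation = 2*(1 - Phi(|z|)) = 0.795809.
Step 6: alpha = 0.1. fail to reject H0.

R = 8, z = -0.2588, p = 0.795809, fail to reject H0.


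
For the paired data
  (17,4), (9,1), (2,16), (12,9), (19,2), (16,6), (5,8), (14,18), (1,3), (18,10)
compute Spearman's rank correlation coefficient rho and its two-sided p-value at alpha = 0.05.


Step 1: Rank x and y separately (midranks; no ties here).
rank(x): 17->8, 9->4, 2->2, 12->5, 19->10, 16->7, 5->3, 14->6, 1->1, 18->9
rank(y): 4->4, 1->1, 16->9, 9->7, 2->2, 6->5, 8->6, 18->10, 3->3, 10->8
Step 2: d_i = R_x(i) - R_y(i); compute d_i^2.
  (8-4)^2=16, (4-1)^2=9, (2-9)^2=49, (5-7)^2=4, (10-2)^2=64, (7-5)^2=4, (3-6)^2=9, (6-10)^2=16, (1-3)^2=4, (9-8)^2=1
sum(d^2) = 176.
Step 3: rho = 1 - 6*176 / (10*(10^2 - 1)) = 1 - 1056/990 = -0.066667.
Step 4: Under H0, t = rho * sqrt((n-2)/(1-rho^2)) = -0.1890 ~ t(8).
Step 5: Two-sided p-value from the t-distribution with 8 df = 0.854813.
Step 6: alpha = 0.05. fail to reject H0.

rho = -0.0667, p = 0.854813, fail to reject H0 at alpha = 0.05.


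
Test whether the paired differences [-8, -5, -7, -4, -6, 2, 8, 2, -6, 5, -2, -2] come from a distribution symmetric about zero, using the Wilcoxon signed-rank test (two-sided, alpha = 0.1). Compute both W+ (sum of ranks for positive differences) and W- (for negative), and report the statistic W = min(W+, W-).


Step 1: Drop any zero differences (none here) and take |d_i|.
|d| = [8, 5, 7, 4, 6, 2, 8, 2, 6, 5, 2, 2]
Step 2: Midrank |d_i| (ties get averaged ranks).
ranks: |8|->11.5, |5|->6.5, |7|->10, |4|->5, |6|->8.5, |2|->2.5, |8|->11.5, |2|->2.5, |6|->8.5, |5|->6.5, |2|->2.5, |2|->2.5
Step 3: Attach original signs; sum ranks with positive sign and with negative sign.
W+ = 2.5 + 11.5 + 2.5 + 6.5 = 23
W- = 11.5 + 6.5 + 10 + 5 + 8.5 + 8.5 + 2.5 + 2.5 = 55
(Check: W+ + W- = 78 should equal n(n+1)/2 = 78.)
Step 4: Test statistic W = min(W+, W-) = 23.
Step 5: Ties in |d|, so use the tie-corrected normal approximation.
        E[W] = n(n+1)/4 = 12*13/4 = 39.
        Tie groups: |d|=2 (t=4), |d|=5 (t=2), |d|=6 (t=2), |d|=8 (t=2); sum(t^3 - t) = 78.
        Var[W] = n(n+1)(2n+1)/24 - sum(t^3-t)/48 = 3900/24 - 78/48 = 160.875.
        z = (W - E[W]) / sqrt(Var[W]) = (23 - 39) / 12.6837 = -1.2615.
        Two-sided p = 2*Phi(z) = 0.207141.
Step 6: alpha = 0.1. fail to reject H0.

W+ = 23, W- = 55, W = min = 23, p = 0.207141, fail to reject H0.


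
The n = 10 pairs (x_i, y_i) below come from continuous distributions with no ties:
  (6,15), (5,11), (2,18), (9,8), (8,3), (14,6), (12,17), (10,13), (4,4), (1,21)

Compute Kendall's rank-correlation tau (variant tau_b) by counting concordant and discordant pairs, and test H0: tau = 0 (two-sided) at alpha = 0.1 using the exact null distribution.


Step 1: Enumerate the 45 unordered pairs (i,j) with i<j and classify each by sign(x_j-x_i) * sign(y_j-y_i).
  (1,2):dx=-1,dy=-4->C; (1,3):dx=-4,dy=+3->D; (1,4):dx=+3,dy=-7->D; (1,5):dx=+2,dy=-12->D
  (1,6):dx=+8,dy=-9->D; (1,7):dx=+6,dy=+2->C; (1,8):dx=+4,dy=-2->D; (1,9):dx=-2,dy=-11->C
  (1,10):dx=-5,dy=+6->D; (2,3):dx=-3,dy=+7->D; (2,4):dx=+4,dy=-3->D; (2,5):dx=+3,dy=-8->D
  (2,6):dx=+9,dy=-5->D; (2,7):dx=+7,dy=+6->C; (2,8):dx=+5,dy=+2->C; (2,9):dx=-1,dy=-7->C
  (2,10):dx=-4,dy=+10->D; (3,4):dx=+7,dy=-10->D; (3,5):dx=+6,dy=-15->D; (3,6):dx=+12,dy=-12->D
  (3,7):dx=+10,dy=-1->D; (3,8):dx=+8,dy=-5->D; (3,9):dx=+2,dy=-14->D; (3,10):dx=-1,dy=+3->D
  (4,5):dx=-1,dy=-5->C; (4,6):dx=+5,dy=-2->D; (4,7):dx=+3,dy=+9->C; (4,8):dx=+1,dy=+5->C
  (4,9):dx=-5,dy=-4->C; (4,10):dx=-8,dy=+13->D; (5,6):dx=+6,dy=+3->C; (5,7):dx=+4,dy=+14->C
  (5,8):dx=+2,dy=+10->C; (5,9):dx=-4,dy=+1->D; (5,10):dx=-7,dy=+18->D; (6,7):dx=-2,dy=+11->D
  (6,8):dx=-4,dy=+7->D; (6,9):dx=-10,dy=-2->C; (6,10):dx=-13,dy=+15->D; (7,8):dx=-2,dy=-4->C
  (7,9):dx=-8,dy=-13->C; (7,10):dx=-11,dy=+4->D; (8,9):dx=-6,dy=-9->C; (8,10):dx=-9,dy=+8->D
  (9,10):dx=-3,dy=+17->D
Step 2: C = 17, D = 28, total pairs = 45.
Step 3: tau = (C - D)/(n(n-1)/2) = (17 - 28)/45 = -0.244444.
Step 4: Exact two-sided p-value (enumerate n! = 3628800 permutations of y under H0): p = 0.380720.
Step 5: alpha = 0.1. fail to reject H0.

tau_b = -0.2444 (C=17, D=28), p = 0.380720, fail to reject H0.


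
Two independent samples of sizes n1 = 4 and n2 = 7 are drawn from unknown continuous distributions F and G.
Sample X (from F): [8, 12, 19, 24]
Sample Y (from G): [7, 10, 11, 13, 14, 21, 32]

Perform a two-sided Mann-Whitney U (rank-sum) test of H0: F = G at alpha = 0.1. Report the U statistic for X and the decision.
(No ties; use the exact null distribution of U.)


Step 1: Combine and sort all 11 observations; assign midranks.
sorted (value, group): (7,Y), (8,X), (10,Y), (11,Y), (12,X), (13,Y), (14,Y), (19,X), (21,Y), (24,X), (32,Y)
ranks: 7->1, 8->2, 10->3, 11->4, 12->5, 13->6, 14->7, 19->8, 21->9, 24->10, 32->11
Step 2: Rank sum for X: R1 = 2 + 5 + 8 + 10 = 25.
Step 3: U_X = R1 - n1(n1+1)/2 = 25 - 4*5/2 = 25 - 10 = 15.
       U_Y = n1*n2 - U_X = 28 - 15 = 13.
Step 4: No ties, so the exact null distribution of U (based on enumerating the C(11,4) = 330 equally likely rank assignments) gives the two-sided p-value.
Step 5: p-value = 0.927273; compare to alpha = 0.1. fail to reject H0.

U_X = 15, p = 0.927273, fail to reject H0 at alpha = 0.1.


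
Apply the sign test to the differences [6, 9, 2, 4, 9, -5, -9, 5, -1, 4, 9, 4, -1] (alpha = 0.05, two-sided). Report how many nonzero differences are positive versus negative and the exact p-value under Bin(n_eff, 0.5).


Step 1: Discard zero differences. Original n = 13; n_eff = number of nonzero differences = 13.
Nonzero differences (with sign): +6, +9, +2, +4, +9, -5, -9, +5, -1, +4, +9, +4, -1
Step 2: Count signs: positive = 9, negative = 4.
Step 3: Under H0: P(positive) = 0.5, so the number of positives S ~ Bin(13, 0.5).
Step 4: Two-sided exact p-value = sum of Bin(13,0.5) probabilities at or below the observed probability = 0.266846.
Step 5: alpha = 0.05. fail to reject H0.

n_eff = 13, pos = 9, neg = 4, p = 0.266846, fail to reject H0.


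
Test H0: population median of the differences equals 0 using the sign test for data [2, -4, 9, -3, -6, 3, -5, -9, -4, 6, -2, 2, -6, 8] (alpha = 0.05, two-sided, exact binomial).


Step 1: Discard zero differences. Original n = 14; n_eff = number of nonzero differences = 14.
Nonzero differences (with sign): +2, -4, +9, -3, -6, +3, -5, -9, -4, +6, -2, +2, -6, +8
Step 2: Count signs: positive = 6, negative = 8.
Step 3: Under H0: P(positive) = 0.5, so the number of positives S ~ Bin(14, 0.5).
Step 4: Two-sided exact p-value = sum of Bin(14,0.5) probabilities at or below the observed probability = 0.790527.
Step 5: alpha = 0.05. fail to reject H0.

n_eff = 14, pos = 6, neg = 8, p = 0.790527, fail to reject H0.


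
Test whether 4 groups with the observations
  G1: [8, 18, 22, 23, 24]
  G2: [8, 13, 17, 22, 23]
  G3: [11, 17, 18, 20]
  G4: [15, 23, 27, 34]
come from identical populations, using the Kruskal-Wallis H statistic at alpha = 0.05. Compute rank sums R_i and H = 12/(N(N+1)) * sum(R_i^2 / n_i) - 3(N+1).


Step 1: Combine all N = 18 observations and assign midranks.
sorted (value, group, rank): (8,G1,1.5), (8,G2,1.5), (11,G3,3), (13,G2,4), (15,G4,5), (17,G2,6.5), (17,G3,6.5), (18,G1,8.5), (18,G3,8.5), (20,G3,10), (22,G1,11.5), (22,G2,11.5), (23,G1,14), (23,G2,14), (23,G4,14), (24,G1,16), (27,G4,17), (34,G4,18)
Step 2: Sum ranks within each group.
R_1 = 51.5 (n_1 = 5)
R_2 = 37.5 (n_2 = 5)
R_3 = 28 (n_3 = 4)
R_4 = 54 (n_4 = 4)
Step 3: H = 12/(N(N+1)) * sum(R_i^2/n_i) - 3(N+1)
     = 12/(18*19) * (51.5^2/5 + 37.5^2/5 + 28^2/4 + 54^2/4) - 3*19
     = 0.035088 * 1736.7 - 57
     = 3.936842.
Step 4: Ties present; correction factor C = 1 - 48/(18^3 - 18) = 0.991744. Corrected H = 3.936842 / 0.991744 = 3.969615.
Step 5: Under H0, H ~ chi^2(3); p-value = 0.264764.
Step 6: alpha = 0.05. fail to reject H0.

H = 3.9696, df = 3, p = 0.264764, fail to reject H0.


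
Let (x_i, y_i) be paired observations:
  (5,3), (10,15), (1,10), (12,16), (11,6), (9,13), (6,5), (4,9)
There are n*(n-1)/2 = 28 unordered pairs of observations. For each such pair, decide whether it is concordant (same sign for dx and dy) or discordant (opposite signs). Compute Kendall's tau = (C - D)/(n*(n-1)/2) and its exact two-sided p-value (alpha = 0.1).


Step 1: Enumerate the 28 unordered pairs (i,j) with i<j and classify each by sign(x_j-x_i) * sign(y_j-y_i).
  (1,2):dx=+5,dy=+12->C; (1,3):dx=-4,dy=+7->D; (1,4):dx=+7,dy=+13->C; (1,5):dx=+6,dy=+3->C
  (1,6):dx=+4,dy=+10->C; (1,7):dx=+1,dy=+2->C; (1,8):dx=-1,dy=+6->D; (2,3):dx=-9,dy=-5->C
  (2,4):dx=+2,dy=+1->C; (2,5):dx=+1,dy=-9->D; (2,6):dx=-1,dy=-2->C; (2,7):dx=-4,dy=-10->C
  (2,8):dx=-6,dy=-6->C; (3,4):dx=+11,dy=+6->C; (3,5):dx=+10,dy=-4->D; (3,6):dx=+8,dy=+3->C
  (3,7):dx=+5,dy=-5->D; (3,8):dx=+3,dy=-1->D; (4,5):dx=-1,dy=-10->C; (4,6):dx=-3,dy=-3->C
  (4,7):dx=-6,dy=-11->C; (4,8):dx=-8,dy=-7->C; (5,6):dx=-2,dy=+7->D; (5,7):dx=-5,dy=-1->C
  (5,8):dx=-7,dy=+3->D; (6,7):dx=-3,dy=-8->C; (6,8):dx=-5,dy=-4->C; (7,8):dx=-2,dy=+4->D
Step 2: C = 19, D = 9, total pairs = 28.
Step 3: tau = (C - D)/(n(n-1)/2) = (19 - 9)/28 = 0.357143.
Step 4: Exact two-sided p-value (enumerate n! = 40320 permutations of y under H0): p = 0.275099.
Step 5: alpha = 0.1. fail to reject H0.

tau_b = 0.3571 (C=19, D=9), p = 0.275099, fail to reject H0.


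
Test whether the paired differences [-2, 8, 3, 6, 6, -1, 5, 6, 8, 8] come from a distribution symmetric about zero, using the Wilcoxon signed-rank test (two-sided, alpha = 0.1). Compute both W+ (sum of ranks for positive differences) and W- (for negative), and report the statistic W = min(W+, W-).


Step 1: Drop any zero differences (none here) and take |d_i|.
|d| = [2, 8, 3, 6, 6, 1, 5, 6, 8, 8]
Step 2: Midrank |d_i| (ties get averaged ranks).
ranks: |2|->2, |8|->9, |3|->3, |6|->6, |6|->6, |1|->1, |5|->4, |6|->6, |8|->9, |8|->9
Step 3: Attach original signs; sum ranks with positive sign and with negative sign.
W+ = 9 + 3 + 6 + 6 + 4 + 6 + 9 + 9 = 52
W- = 2 + 1 = 3
(Check: W+ + W- = 55 should equal n(n+1)/2 = 55.)
Step 4: Test statistic W = min(W+, W-) = 3.
Step 5: Ties in |d|, so use the tie-corrected normal approximation.
        E[W] = n(n+1)/4 = 10*11/4 = 27.5.
        Tie groups: |d|=6 (t=3), |d|=8 (t=3); sum(t^3 - t) = 48.
        Var[W] = n(n+1)(2n+1)/24 - sum(t^3-t)/48 = 2310/24 - 48/48 = 95.25.
        z = (W - E[W]) / sqrt(Var[W]) = (3 - 27.5) / 9.7596 = -2.5103.
        Two-sided p = 2*Phi(z) = 0.012061.
Step 6: alpha = 0.1. reject H0.

W+ = 52, W- = 3, W = min = 3, p = 0.012061, reject H0.


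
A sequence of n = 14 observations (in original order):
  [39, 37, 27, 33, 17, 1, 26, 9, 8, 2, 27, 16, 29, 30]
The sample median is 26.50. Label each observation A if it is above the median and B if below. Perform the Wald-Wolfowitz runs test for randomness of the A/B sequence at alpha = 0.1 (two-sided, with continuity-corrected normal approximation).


Step 1: Compute median = 26.50; label A = above, B = below.
Labels in order: AAAABBBBBBABAA  (n_A = 7, n_B = 7)
Step 2: Count runs R = 5.
Step 3: Under H0 (random ordering), E[R] = 2*n_A*n_B/(n_A+n_B) + 1 = 2*7*7/14 + 1 = 8.0000.
        Var[R] = 2*n_A*n_B*(2*n_A*n_B - n_A - n_B) / ((n_A+n_B)^2 * (n_A+n_B-1)) = 8232/2548 = 3.2308.
        SD[R] = 1.7974.
Step 4: Continuity-corrected z = (R + 0.5 - E[R]) / SD[R] = (5 + 0.5 - 8.0000) / 1.7974 = -1.3909.
Step 5: Two-sided p-value via normal approximation = 2*(1 - Phi(|z|)) = 0.164264.
Step 6: alpha = 0.1. fail to reject H0.

R = 5, z = -1.3909, p = 0.164264, fail to reject H0.


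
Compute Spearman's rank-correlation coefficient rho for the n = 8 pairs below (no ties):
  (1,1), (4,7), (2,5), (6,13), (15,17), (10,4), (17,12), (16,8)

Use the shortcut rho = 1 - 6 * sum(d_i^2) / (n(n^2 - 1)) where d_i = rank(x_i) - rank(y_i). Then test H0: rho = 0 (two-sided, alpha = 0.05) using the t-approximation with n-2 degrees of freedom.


Step 1: Rank x and y separately (midranks; no ties here).
rank(x): 1->1, 4->3, 2->2, 6->4, 15->6, 10->5, 17->8, 16->7
rank(y): 1->1, 7->4, 5->3, 13->7, 17->8, 4->2, 12->6, 8->5
Step 2: d_i = R_x(i) - R_y(i); compute d_i^2.
  (1-1)^2=0, (3-4)^2=1, (2-3)^2=1, (4-7)^2=9, (6-8)^2=4, (5-2)^2=9, (8-6)^2=4, (7-5)^2=4
sum(d^2) = 32.
Step 3: rho = 1 - 6*32 / (8*(8^2 - 1)) = 1 - 192/504 = 0.619048.
Step 4: Under H0, t = rho * sqrt((n-2)/(1-rho^2)) = 1.9308 ~ t(6).
Step 5: Two-sided p-value from the t-distribution with 6 df = 0.101733.
Step 6: alpha = 0.05. fail to reject H0.

rho = 0.6190, p = 0.101733, fail to reject H0 at alpha = 0.05.


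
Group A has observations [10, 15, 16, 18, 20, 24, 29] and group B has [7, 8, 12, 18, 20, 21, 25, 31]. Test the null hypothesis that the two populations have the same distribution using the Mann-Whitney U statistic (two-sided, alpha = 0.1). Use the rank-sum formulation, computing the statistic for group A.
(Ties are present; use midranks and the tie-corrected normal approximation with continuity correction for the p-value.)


Step 1: Combine and sort all 15 observations; assign midranks.
sorted (value, group): (7,Y), (8,Y), (10,X), (12,Y), (15,X), (16,X), (18,X), (18,Y), (20,X), (20,Y), (21,Y), (24,X), (25,Y), (29,X), (31,Y)
ranks: 7->1, 8->2, 10->3, 12->4, 15->5, 16->6, 18->7.5, 18->7.5, 20->9.5, 20->9.5, 21->11, 24->12, 25->13, 29->14, 31->15
Step 2: Rank sum for X: R1 = 3 + 5 + 6 + 7.5 + 9.5 + 12 + 14 = 57.
Step 3: U_X = R1 - n1(n1+1)/2 = 57 - 7*8/2 = 57 - 28 = 29.
       U_Y = n1*n2 - U_X = 56 - 29 = 27.
Step 4: Ties are present, so use the tie-corrected normal approximation (with continuity correction) for the p-value.
Step 5: p-value = 0.953775; compare to alpha = 0.1. fail to reject H0.

U_X = 29, p = 0.953775, fail to reject H0 at alpha = 0.1.


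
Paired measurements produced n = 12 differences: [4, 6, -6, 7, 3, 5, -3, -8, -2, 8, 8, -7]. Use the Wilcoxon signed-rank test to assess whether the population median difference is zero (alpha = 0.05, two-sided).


Step 1: Drop any zero differences (none here) and take |d_i|.
|d| = [4, 6, 6, 7, 3, 5, 3, 8, 2, 8, 8, 7]
Step 2: Midrank |d_i| (ties get averaged ranks).
ranks: |4|->4, |6|->6.5, |6|->6.5, |7|->8.5, |3|->2.5, |5|->5, |3|->2.5, |8|->11, |2|->1, |8|->11, |8|->11, |7|->8.5
Step 3: Attach original signs; sum ranks with positive sign and with negative sign.
W+ = 4 + 6.5 + 8.5 + 2.5 + 5 + 11 + 11 = 48.5
W- = 6.5 + 2.5 + 11 + 1 + 8.5 = 29.5
(Check: W+ + W- = 78 should equal n(n+1)/2 = 78.)
Step 4: Test statistic W = min(W+, W-) = 29.5.
Step 5: Ties in |d|, so use the tie-corrected normal approximation.
        E[W] = n(n+1)/4 = 12*13/4 = 39.
        Tie groups: |d|=3 (t=2), |d|=6 (t=2), |d|=7 (t=2), |d|=8 (t=3); sum(t^3 - t) = 42.
        Var[W] = n(n+1)(2n+1)/24 - sum(t^3-t)/48 = 3900/24 - 42/48 = 161.625.
        z = (W - E[W]) / sqrt(Var[W]) = (29.5 - 39) / 12.7132 = -0.7473.
        Two-sided p = 2*Phi(z) = 0.454909.
Step 6: alpha = 0.05. fail to reject H0.

W+ = 48.5, W- = 29.5, W = min = 29.5, p = 0.454909, fail to reject H0.


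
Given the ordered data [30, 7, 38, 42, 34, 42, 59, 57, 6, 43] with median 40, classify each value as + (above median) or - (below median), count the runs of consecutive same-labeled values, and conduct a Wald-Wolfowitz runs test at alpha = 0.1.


Step 1: Compute median = 40; label A = above, B = below.
Labels in order: BBBABAAABA  (n_A = 5, n_B = 5)
Step 2: Count runs R = 6.
Step 3: Under H0 (random ordering), E[R] = 2*n_A*n_B/(n_A+n_B) + 1 = 2*5*5/10 + 1 = 6.0000.
        Var[R] = 2*n_A*n_B*(2*n_A*n_B - n_A - n_B) / ((n_A+n_B)^2 * (n_A+n_B-1)) = 2000/900 = 2.2222.
        SD[R] = 1.4907.
Step 4: R = E[R], so z = 0 with no continuity correction.
Step 5: Two-sided p-value via normal approximation = 2*(1 - Phi(|z|)) = 1.000000.
Step 6: alpha = 0.1. fail to reject H0.

R = 6, z = 0.0000, p = 1.000000, fail to reject H0.


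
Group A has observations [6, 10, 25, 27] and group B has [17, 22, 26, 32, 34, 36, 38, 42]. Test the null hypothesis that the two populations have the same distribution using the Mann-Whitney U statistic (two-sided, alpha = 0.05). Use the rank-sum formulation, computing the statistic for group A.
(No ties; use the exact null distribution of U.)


Step 1: Combine and sort all 12 observations; assign midranks.
sorted (value, group): (6,X), (10,X), (17,Y), (22,Y), (25,X), (26,Y), (27,X), (32,Y), (34,Y), (36,Y), (38,Y), (42,Y)
ranks: 6->1, 10->2, 17->3, 22->4, 25->5, 26->6, 27->7, 32->8, 34->9, 36->10, 38->11, 42->12
Step 2: Rank sum for X: R1 = 1 + 2 + 5 + 7 = 15.
Step 3: U_X = R1 - n1(n1+1)/2 = 15 - 4*5/2 = 15 - 10 = 5.
       U_Y = n1*n2 - U_X = 32 - 5 = 27.
Step 4: No ties, so the exact null distribution of U (based on enumerating the C(12,4) = 495 equally likely rank assignments) gives the two-sided p-value.
Step 5: p-value = 0.072727; compare to alpha = 0.05. fail to reject H0.

U_X = 5, p = 0.072727, fail to reject H0 at alpha = 0.05.
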